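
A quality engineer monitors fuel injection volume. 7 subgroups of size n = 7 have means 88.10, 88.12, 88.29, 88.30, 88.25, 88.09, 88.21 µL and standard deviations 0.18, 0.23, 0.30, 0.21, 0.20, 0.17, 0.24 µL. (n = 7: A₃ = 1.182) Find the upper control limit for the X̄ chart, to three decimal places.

88.453

X̄̄ = (88.10 + 88.12 + 88.29 + 88.30 + 88.25 + 88.09 + 88.21) / 7 = 88.1943
s̄ = (0.18 + 0.23 + 0.30 + 0.21 + 0.20 + 0.17 + 0.24) / 7 = 0.2186
UCL = X̄̄ + A₃·s̄ = 88.1943 + 1.182 × 0.2186 = 88.4526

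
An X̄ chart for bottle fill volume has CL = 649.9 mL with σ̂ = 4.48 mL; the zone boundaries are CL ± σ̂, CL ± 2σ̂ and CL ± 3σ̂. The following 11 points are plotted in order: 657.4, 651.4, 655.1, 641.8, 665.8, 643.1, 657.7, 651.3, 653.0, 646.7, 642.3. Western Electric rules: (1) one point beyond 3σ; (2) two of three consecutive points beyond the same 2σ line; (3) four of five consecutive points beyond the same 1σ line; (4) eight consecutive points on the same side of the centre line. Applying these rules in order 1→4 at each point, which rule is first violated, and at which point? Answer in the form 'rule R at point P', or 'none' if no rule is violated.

Zone of each point (C = within 1σ̂, B = 1σ̂–2σ̂, A = 2σ̂–3σ̂, * = beyond 3σ̂; sign = side of CL): 1:+B, 2:+C, 3:+B, 4:-B, 5:+*, 6:-B, 7:+B, 8:+C, 9:+C, 10:-C, 11:-B
Rule 1 (one point beyond the 3σ limits) is satisfied at point 5.

rule 1 at point 5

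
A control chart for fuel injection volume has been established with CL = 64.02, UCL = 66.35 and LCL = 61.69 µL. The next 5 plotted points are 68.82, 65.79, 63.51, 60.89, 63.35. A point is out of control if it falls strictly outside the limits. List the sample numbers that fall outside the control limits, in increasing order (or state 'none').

1, 4

Compare each point to [61.69, 66.35]: sample 1 = 68.82 > UCL; sample 4 = 60.89 < LCL.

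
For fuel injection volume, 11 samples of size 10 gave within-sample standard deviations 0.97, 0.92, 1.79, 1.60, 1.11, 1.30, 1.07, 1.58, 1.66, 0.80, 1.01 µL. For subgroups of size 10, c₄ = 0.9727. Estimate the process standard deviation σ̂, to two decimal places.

1.29

s̄ = (0.97 + 0.92 + 1.79 + 1.60 + 1.11 + 1.30 + 1.07 + 1.58 + 1.66 + 0.80 + 1.01) / 11 = 1.2555
σ̂ = s̄ / c₄ = 1.2555 / 0.9727 = 1.2907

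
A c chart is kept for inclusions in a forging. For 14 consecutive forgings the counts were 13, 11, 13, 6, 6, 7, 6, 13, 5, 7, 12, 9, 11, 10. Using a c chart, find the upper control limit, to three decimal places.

18.321

c̄ = (13 + 11 + 13 + 6 + 6 + 7 + 6 + 13 + 5 + 7 + 12 + 9 + 11 + 10) / 14 = 129 / 14 = 9.2143
UCL = c̄ + 3√c̄ = 9.2143 + 3 × √9.2143 = 9.2143 + 3 × 3.0355 = 18.3208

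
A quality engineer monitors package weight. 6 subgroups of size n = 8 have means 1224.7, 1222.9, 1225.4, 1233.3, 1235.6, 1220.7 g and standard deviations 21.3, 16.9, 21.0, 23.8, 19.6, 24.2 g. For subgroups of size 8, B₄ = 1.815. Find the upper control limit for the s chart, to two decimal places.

38.36

s̄ = (21.3 + 16.9 + 21.0 + 23.8 + 19.6 + 24.2) / 6 = 21.1333
UCL_s = B₄·s̄ = 1.815 × 21.1333 = 38.3570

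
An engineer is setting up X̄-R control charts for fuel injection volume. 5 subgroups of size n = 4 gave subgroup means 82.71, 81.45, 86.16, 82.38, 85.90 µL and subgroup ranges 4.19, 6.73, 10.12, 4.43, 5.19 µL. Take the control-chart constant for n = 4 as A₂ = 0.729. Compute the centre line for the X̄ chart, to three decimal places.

83.720

X̄̄ = (82.71 + 81.45 + 86.16 + 82.38 + 85.90) / 5 = 418.6000 / 5 = 83.7200
CL = X̄̄ = 83.7200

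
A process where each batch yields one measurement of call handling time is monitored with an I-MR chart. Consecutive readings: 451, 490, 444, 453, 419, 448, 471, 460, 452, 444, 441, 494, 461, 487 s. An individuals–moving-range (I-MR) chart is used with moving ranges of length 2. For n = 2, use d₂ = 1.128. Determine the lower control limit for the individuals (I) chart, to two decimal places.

392.34

X̄ = (451 + 490 + 444 + 453 + 419 + 448 + 471 + 460 + 452 + 444 + 441 + 494 + 461 + 487) / 14 = 458.2143
Moving ranges: 39, 46, 9, 34, 29, 23, 11, 8, 8, 3, 53, 33, 26; M̄R̄ = 322.0000 / 13 = 24.7692
LCL = X̄ − 3·M̄R̄/d₂ = 458.2143 − 3 × 24.7692 / 1.128 = 392.3387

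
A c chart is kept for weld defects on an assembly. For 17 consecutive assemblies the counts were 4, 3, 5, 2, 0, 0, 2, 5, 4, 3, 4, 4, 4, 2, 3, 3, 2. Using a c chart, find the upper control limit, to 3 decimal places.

c̄ = (4 + 3 + 5 + 2 + 0 + 0 + 2 + 5 + 4 + 3 + 4 + 4 + 4 + 2 + 3 + 3 + 2) / 17 = 50 / 17 = 2.9412
UCL = c̄ + 3√c̄ = 2.9412 + 3 × √2.9412 = 2.9412 + 3 × 1.7150 = 8.0861

8.086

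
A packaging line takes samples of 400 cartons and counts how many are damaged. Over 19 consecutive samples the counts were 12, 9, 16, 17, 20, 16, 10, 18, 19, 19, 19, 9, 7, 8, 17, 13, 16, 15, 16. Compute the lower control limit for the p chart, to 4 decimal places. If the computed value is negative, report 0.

0.0083

p̄ = Σdᵢ / (k·n) = 276 / (19 × 400) = 0.03632
LCL = p̄ − 3·√(p̄(1−p̄)/n) = 0.03632 − 3 × 0.00935 = 0.00825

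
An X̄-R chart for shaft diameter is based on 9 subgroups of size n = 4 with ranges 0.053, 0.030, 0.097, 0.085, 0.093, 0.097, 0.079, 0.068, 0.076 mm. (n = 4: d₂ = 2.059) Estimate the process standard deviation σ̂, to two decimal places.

0.04

R̄ = (0.053 + 0.030 + 0.097 + 0.085 + 0.093 + 0.097 + 0.079 + 0.068 + 0.076) / 9 = 0.0753
σ̂ = R̄ / d₂ = 0.0753 / 2.059 = 0.0366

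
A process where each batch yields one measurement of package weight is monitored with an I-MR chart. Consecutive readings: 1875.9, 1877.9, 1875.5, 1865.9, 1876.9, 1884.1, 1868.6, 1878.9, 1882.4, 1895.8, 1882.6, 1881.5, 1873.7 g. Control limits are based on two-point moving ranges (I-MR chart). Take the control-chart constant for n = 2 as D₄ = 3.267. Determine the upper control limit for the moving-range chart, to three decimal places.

Moving ranges: 2.0, 2.4, 9.6, 11.0, 7.2, 15.5, 10.3, 3.5, 13.4, 13.2, 1.1, 7.8; M̄R̄ = 97.0000 / 12 = 8.0833
UCL_MR = D₄·M̄R̄ = 3.267 × 8.0833 = 26.4083

26.408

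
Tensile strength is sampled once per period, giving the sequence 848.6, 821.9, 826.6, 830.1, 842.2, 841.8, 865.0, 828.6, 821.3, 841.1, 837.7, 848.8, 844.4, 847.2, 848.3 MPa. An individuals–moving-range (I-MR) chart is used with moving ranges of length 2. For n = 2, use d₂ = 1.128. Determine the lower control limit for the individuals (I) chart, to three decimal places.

X̄ = (848.6 + 821.9 + 826.6 + 830.1 + 842.2 + 841.8 + 865.0 + 828.6 + 821.3 + 841.1 + 837.7 + 848.8 + 844.4 + 847.2 + 848.3) / 15 = 839.5733
Moving ranges: 26.7, 4.7, 3.5, 12.1, 0.4, 23.2, 36.4, 7.3, 19.8, 3.4, 11.1, 4.4, 2.8, 1.1; M̄R̄ = 156.9000 / 14 = 11.2071
LCL = X̄ − 3·M̄R̄/d₂ = 839.5733 − 3 × 11.2071 / 1.128 = 809.7671

809.767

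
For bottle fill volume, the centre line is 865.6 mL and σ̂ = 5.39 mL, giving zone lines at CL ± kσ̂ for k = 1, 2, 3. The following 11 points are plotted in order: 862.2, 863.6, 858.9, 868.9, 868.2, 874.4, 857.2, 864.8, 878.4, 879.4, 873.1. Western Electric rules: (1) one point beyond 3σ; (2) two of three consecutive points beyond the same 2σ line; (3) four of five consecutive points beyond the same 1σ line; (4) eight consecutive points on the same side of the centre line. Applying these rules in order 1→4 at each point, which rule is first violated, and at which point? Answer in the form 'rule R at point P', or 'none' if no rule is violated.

Zone of each point (C = within 1σ̂, B = 1σ̂–2σ̂, A = 2σ̂–3σ̂, * = beyond 3σ̂; sign = side of CL): 1:-C, 2:-C, 3:-B, 4:+C, 5:+C, 6:+B, 7:-B, 8:-C, 9:+A, 10:+A, 11:+B
Rule 2 (two of three consecutive points beyond the same 2σ limit) is satisfied at point 10.

rule 2 at point 10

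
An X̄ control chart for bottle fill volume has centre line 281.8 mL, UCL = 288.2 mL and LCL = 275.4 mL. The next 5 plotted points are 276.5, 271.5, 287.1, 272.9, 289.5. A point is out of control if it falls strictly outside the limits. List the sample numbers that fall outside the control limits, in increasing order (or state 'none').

2, 4, 5

Compare each point to [275.4, 288.2]: sample 2 = 271.5 < LCL; sample 4 = 272.9 < LCL; sample 5 = 289.5 > UCL.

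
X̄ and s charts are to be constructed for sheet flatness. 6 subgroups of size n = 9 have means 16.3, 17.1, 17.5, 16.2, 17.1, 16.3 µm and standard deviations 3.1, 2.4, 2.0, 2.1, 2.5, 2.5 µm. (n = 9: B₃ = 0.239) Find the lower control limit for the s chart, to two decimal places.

s̄ = (3.1 + 2.4 + 2.0 + 2.1 + 2.5 + 2.5) / 6 = 2.4333
LCL_s = B₃·s̄ = 0.239 × 2.4333 = 0.5816

0.58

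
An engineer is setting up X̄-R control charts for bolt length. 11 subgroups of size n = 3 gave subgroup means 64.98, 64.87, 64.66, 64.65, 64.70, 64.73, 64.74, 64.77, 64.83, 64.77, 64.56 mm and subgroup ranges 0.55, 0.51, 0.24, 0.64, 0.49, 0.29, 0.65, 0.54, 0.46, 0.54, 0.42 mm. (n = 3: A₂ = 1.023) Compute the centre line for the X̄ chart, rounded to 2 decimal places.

X̄̄ = (64.98 + 64.87 + 64.66 + 64.65 + 64.70 + 64.73 + 64.74 + 64.77 + 64.83 + 64.77 + 64.56) / 11 = 712.2600 / 11 = 64.7509
CL = X̄̄ = 64.7509

64.75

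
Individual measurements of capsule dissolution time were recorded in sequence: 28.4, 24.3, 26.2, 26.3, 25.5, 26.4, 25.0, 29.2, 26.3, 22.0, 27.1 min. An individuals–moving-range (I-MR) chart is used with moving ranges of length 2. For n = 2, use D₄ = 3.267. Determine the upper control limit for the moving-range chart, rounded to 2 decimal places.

8.40

Moving ranges: 4.1, 1.9, 0.1, 0.8, 0.9, 1.4, 4.2, 2.9, 4.3, 5.1; M̄R̄ = 25.7000 / 10 = 2.5700
UCL_MR = D₄·M̄R̄ = 3.267 × 2.5700 = 8.3962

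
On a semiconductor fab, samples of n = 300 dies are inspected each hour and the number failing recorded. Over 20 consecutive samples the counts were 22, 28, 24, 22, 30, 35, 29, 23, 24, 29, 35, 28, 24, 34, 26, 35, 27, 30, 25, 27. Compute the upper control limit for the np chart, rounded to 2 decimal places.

p̄ = Σdᵢ / (k·n) = 557 / (20 × 300) = 0.09283
UCL = np̄ + 3·√(np̄(1−p̄)) = 27.8500 + 3 × √(27.8500×0.90717) = 27.8500 + 3 × 5.0264 = 42.9292

42.93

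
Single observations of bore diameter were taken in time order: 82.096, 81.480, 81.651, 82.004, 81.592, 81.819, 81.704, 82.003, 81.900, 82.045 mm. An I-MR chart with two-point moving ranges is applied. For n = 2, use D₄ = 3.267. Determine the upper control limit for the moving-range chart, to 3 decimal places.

Moving ranges: 0.616, 0.171, 0.353, 0.412, 0.227, 0.115, 0.299, 0.103, 0.145; M̄R̄ = 2.4410 / 9 = 0.2712
UCL_MR = D₄·M̄R̄ = 3.267 × 0.2712 = 0.8861

0.886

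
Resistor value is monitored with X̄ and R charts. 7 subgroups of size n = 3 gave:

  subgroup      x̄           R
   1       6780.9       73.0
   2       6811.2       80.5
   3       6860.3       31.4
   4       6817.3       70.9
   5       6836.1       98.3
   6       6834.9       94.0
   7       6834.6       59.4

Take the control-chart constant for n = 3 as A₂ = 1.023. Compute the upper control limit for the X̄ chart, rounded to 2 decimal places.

6899.21

X̄̄ = (6780.9 + 6811.2 + 6860.3 + 6817.3 + 6836.1 + 6834.9 + 6834.6) / 7 = 47775.3000 / 7 = 6825.0429
R̄ = (73.0 + 80.5 + 31.4 + 70.9 + 98.3 + 94.0 + 59.4) / 7 = 507.5000 / 7 = 72.5000
UCL = X̄̄ + A₂·R̄ = 6825.0429 + 1.023 × 72.5000 = 6899.2104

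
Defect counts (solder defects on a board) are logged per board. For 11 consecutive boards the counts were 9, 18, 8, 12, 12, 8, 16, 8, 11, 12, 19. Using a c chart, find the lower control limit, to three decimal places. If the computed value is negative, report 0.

c̄ = (9 + 18 + 8 + 12 + 12 + 8 + 16 + 8 + 11 + 12 + 19) / 11 = 133 / 11 = 12.0909
LCL = c̄ − 3√c̄ = 12.0909 − 3 × 3.4772 = 1.6593

1.659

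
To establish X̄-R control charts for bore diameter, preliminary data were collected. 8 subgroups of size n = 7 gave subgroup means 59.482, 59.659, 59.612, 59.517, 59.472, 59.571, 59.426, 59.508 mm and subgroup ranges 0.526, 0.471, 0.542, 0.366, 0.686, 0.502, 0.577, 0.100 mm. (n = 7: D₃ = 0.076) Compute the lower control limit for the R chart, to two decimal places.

0.04

R̄ = (0.526 + 0.471 + 0.542 + 0.366 + 0.686 + 0.502 + 0.577 + 0.100) / 8 = 3.7700 / 8 = 0.4713
LCL_R = D₃·R̄ = 0.076 × 0.4713 = 0.0358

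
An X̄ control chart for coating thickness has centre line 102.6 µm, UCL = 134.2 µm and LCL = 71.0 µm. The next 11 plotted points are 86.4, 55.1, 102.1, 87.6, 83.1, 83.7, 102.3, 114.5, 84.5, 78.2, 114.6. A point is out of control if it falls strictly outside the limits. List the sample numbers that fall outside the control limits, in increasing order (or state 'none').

2

Compare each point to [71.0, 134.2]: sample 2 = 55.1 < LCL.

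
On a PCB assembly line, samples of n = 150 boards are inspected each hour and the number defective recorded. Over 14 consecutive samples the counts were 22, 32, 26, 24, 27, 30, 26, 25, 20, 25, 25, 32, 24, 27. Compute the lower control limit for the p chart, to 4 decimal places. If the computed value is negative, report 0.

0.0810

p̄ = Σdᵢ / (k·n) = 365 / (14 × 150) = 0.17381
LCL = p̄ − 3·√(p̄(1−p̄)/n) = 0.17381 − 3 × 0.03094 = 0.08099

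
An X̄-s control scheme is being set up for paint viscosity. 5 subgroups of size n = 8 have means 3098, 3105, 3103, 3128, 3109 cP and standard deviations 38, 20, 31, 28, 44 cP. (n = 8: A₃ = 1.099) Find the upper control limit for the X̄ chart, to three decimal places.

X̄̄ = (3098 + 3105 + 3103 + 3128 + 3109) / 5 = 3108.6000
s̄ = (38 + 20 + 31 + 28 + 44) / 5 = 32.2000
UCL = X̄̄ + A₃·s̄ = 3108.6000 + 1.099 × 32.2000 = 3143.9878

3143.988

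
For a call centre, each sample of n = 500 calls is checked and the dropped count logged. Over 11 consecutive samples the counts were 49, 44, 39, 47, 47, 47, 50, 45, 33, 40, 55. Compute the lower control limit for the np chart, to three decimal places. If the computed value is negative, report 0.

p̄ = Σdᵢ / (k·n) = 496 / (11 × 500) = 0.09018
LCL = np̄ − 3·√(np̄(1−p̄)) = 45.0909 − 3 × 6.4050 = 25.8758

25.876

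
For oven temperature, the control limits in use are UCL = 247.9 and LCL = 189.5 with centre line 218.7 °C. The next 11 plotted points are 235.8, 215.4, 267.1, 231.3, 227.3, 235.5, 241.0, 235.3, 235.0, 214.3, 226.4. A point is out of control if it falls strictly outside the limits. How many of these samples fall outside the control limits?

Compare each point to [189.5, 247.9]: sample 3 = 267.1 > UCL.

1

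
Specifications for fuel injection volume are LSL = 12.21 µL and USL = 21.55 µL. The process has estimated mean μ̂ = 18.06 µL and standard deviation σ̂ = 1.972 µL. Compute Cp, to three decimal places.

0.789

Cp = (USL − LSL) / (6σ̂) = (21.55 − 12.21) / (6 × 1.972) = 9.3400 / 11.8320 = 0.7894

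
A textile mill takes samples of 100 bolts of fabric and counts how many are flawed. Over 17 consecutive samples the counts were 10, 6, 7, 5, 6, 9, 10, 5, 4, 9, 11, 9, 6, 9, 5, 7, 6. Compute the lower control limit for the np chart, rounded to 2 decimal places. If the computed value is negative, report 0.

0.00

p̄ = Σdᵢ / (k·n) = 124 / (17 × 100) = 0.07294
LCL = np̄ − 3·√(np̄(1−p̄)) = 7.2941 − 3 × 2.6004 = -0.5071 → 0 (negative, so LCL = 0)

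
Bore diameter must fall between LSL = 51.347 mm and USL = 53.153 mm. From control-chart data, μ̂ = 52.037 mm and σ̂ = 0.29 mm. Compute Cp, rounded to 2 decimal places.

Cp = (USL − LSL) / (6σ̂) = (53.153 − 51.347) / (6 × 0.29) = 1.8060 / 1.7400 = 1.0379

1.04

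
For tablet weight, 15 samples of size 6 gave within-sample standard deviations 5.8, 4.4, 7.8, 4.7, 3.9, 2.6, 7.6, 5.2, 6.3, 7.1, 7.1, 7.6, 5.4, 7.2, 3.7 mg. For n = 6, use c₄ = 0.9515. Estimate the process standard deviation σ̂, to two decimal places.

6.05

s̄ = (5.8 + 4.4 + 7.8 + 4.7 + 3.9 + 2.6 + 7.6 + 5.2 + 6.3 + 7.1 + 7.1 + 7.6 + 5.4 + 7.2 + 3.7) / 15 = 5.7600
σ̂ = s̄ / c₄ = 5.7600 / 0.9515 = 6.0536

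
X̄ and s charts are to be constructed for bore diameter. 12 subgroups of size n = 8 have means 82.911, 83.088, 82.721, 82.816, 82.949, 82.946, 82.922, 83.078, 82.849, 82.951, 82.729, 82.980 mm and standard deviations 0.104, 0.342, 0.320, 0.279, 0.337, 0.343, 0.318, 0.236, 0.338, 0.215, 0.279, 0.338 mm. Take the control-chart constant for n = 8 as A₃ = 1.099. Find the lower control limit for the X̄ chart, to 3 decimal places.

82.596

X̄̄ = (82.911 + 83.088 + 82.721 + 82.816 + 82.949 + 82.946 + 82.922 + 83.078 + 82.849 + 82.951 + 82.729 + 82.980) / 12 = 82.9117
s̄ = (0.104 + 0.342 + 0.320 + 0.279 + 0.337 + 0.343 + 0.318 + 0.236 + 0.338 + 0.215 + 0.279 + 0.338) / 12 = 0.2874
LCL = X̄̄ − A₃·s̄ = 82.9117 − 1.099 × 0.2874 = 82.5958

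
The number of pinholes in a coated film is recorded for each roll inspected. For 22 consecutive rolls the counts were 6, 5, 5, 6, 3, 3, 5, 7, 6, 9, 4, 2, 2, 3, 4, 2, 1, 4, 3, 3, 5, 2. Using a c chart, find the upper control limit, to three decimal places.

10.159

c̄ = (6 + 5 + 5 + 6 + 3 + 3 + 5 + 7 + 6 + 9 + 4 + 2 + 2 + 3 + 4 + 2 + 1 + 4 + 3 + 3 + 5 + 2) / 22 = 90 / 22 = 4.0909
UCL = c̄ + 3√c̄ = 4.0909 + 3 × √4.0909 = 4.0909 + 3 × 2.0226 = 10.1587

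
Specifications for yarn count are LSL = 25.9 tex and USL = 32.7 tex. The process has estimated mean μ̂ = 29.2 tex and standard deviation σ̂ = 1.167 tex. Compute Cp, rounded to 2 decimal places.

0.97

Cp = (USL − LSL) / (6σ̂) = (32.7 − 25.9) / (6 × 1.167) = 6.8000 / 7.0020 = 0.9712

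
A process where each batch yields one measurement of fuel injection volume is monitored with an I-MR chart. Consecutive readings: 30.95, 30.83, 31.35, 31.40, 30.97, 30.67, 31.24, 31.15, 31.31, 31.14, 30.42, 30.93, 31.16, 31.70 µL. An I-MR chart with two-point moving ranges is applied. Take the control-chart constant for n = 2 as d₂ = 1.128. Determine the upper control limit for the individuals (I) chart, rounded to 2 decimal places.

X̄ = (30.95 + 30.83 + 31.35 + 31.40 + 30.97 + 30.67 + 31.24 + 31.15 + 31.31 + 31.14 + 30.42 + 30.93 + 31.16 + 31.70) / 14 = 31.0871
Moving ranges: 0.12, 0.52, 0.05, 0.43, 0.30, 0.57, 0.09, 0.16, 0.17, 0.72, 0.51, 0.23, 0.54; M̄R̄ = 4.4100 / 13 = 0.3392
UCL = X̄ + 3·M̄R̄/d₂ = 31.0871 + 3 × 0.3392 / 1.128 = 31.9894

31.99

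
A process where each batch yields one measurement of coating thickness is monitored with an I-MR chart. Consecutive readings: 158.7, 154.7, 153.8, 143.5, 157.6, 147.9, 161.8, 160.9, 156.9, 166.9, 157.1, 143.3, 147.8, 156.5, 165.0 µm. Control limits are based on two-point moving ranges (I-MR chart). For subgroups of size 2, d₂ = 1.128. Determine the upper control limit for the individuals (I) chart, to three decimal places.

176.979

X̄ = (158.7 + 154.7 + 153.8 + 143.5 + 157.6 + 147.9 + 161.8 + 160.9 + 156.9 + 166.9 + 157.1 + 143.3 + 147.8 + 156.5 + 165.0) / 15 = 155.4933
Moving ranges: 4.0, 0.9, 10.3, 14.1, 9.7, 13.9, 0.9, 4.0, 10.0, 9.8, 13.8, 4.5, 8.7, 8.5; M̄R̄ = 113.1000 / 14 = 8.0786
UCL = X̄ + 3·M̄R̄/d₂ = 155.4933 + 3 × 8.0786 / 1.128 = 176.9789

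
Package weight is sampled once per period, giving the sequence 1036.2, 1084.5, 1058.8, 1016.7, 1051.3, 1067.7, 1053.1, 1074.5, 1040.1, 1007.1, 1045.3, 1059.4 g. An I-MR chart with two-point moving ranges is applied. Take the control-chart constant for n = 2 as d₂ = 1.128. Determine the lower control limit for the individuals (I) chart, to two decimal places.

971.51

X̄ = (1036.2 + 1084.5 + 1058.8 + 1016.7 + 1051.3 + 1067.7 + 1053.1 + 1074.5 + 1040.1 + 1007.1 + 1045.3 + 1059.4) / 12 = 1049.5583
Moving ranges: 48.3, 25.7, 42.1, 34.6, 16.4, 14.6, 21.4, 34.4, 33.0, 38.2, 14.1; M̄R̄ = 322.8000 / 11 = 29.3455
LCL = X̄ − 3·M̄R̄/d₂ = 1049.5583 − 3 × 29.3455 / 1.128 = 971.5119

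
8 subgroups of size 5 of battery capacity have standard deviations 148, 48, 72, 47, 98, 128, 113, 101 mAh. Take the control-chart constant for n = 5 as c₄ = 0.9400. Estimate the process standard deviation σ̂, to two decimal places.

s̄ = (148 + 48 + 72 + 47 + 98 + 128 + 113 + 101) / 8 = 94.3750
σ̂ = s̄ / c₄ = 94.3750 / 0.9400 = 100.3989

100.40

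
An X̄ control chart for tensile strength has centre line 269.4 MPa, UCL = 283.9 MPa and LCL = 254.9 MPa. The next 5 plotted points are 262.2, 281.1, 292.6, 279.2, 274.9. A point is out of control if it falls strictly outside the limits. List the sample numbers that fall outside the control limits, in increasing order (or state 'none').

Compare each point to [254.9, 283.9]: sample 3 = 292.6 > UCL.

3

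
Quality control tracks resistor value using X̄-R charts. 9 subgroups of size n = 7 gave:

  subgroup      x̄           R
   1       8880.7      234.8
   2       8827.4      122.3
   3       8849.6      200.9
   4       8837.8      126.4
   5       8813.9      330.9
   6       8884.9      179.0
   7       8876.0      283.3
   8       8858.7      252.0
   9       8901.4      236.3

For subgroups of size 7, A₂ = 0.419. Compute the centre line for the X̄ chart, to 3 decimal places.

8858.933

X̄̄ = (8880.7 + 8827.4 + 8849.6 + 8837.8 + 8813.9 + 8884.9 + 8876.0 + 8858.7 + 8901.4) / 9 = 79730.4000 / 9 = 8858.9333
CL = X̄̄ = 8858.9333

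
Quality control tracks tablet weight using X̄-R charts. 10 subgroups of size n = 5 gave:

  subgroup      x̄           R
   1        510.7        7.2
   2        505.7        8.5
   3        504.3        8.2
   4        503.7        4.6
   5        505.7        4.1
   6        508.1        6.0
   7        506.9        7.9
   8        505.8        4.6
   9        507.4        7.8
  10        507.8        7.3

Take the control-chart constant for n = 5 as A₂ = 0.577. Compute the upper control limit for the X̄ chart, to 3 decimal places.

X̄̄ = (510.7 + 505.7 + 504.3 + 503.7 + 505.7 + 508.1 + 506.9 + 505.8 + 507.4 + 507.8) / 10 = 5066.1000 / 10 = 506.6100
R̄ = (7.2 + 8.5 + 8.2 + 4.6 + 4.1 + 6.0 + 7.9 + 4.6 + 7.8 + 7.3) / 10 = 66.2000 / 10 = 6.6200
UCL = X̄̄ + A₂·R̄ = 506.6100 + 0.577 × 6.6200 = 510.4297

510.430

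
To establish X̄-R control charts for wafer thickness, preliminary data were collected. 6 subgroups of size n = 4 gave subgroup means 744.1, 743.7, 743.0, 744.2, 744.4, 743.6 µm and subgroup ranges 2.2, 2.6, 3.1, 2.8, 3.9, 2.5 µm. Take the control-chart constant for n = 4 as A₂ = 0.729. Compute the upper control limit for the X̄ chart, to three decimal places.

X̄̄ = (744.1 + 743.7 + 743.0 + 744.2 + 744.4 + 743.6) / 6 = 4463.0000 / 6 = 743.8333
R̄ = (2.2 + 2.6 + 3.1 + 2.8 + 3.9 + 2.5) / 6 = 17.1000 / 6 = 2.8500
UCL = X̄̄ + A₂·R̄ = 743.8333 + 0.729 × 2.8500 = 745.9110

745.911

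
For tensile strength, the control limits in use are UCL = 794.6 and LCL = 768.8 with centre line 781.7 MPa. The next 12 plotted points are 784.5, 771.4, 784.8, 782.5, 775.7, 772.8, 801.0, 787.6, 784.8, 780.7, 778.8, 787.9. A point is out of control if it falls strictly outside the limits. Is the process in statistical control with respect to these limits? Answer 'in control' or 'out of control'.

out of control

Compare each point to [768.8, 794.6]: sample 7 = 801.0 > UCL.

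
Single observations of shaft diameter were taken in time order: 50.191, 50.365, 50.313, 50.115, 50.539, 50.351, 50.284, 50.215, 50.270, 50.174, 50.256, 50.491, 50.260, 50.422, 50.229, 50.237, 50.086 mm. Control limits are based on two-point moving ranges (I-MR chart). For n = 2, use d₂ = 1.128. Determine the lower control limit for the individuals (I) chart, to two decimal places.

X̄ = (50.191 + 50.365 + 50.313 + 50.115 + 50.539 + 50.351 + 50.284 + 50.215 + 50.270 + 50.174 + 50.256 + 50.491 + 50.260 + 50.422 + 50.229 + 50.237 + 50.086) / 17 = 50.2822
Moving ranges: 0.174, 0.052, 0.198, 0.424, 0.188, 0.067, 0.069, 0.055, 0.096, 0.082, 0.235, 0.231, 0.162, 0.193, 0.008, 0.151; M̄R̄ = 2.3850 / 16 = 0.1491
LCL = X̄ − 3·M̄R̄/d₂ = 50.2822 − 3 × 0.1491 / 1.128 = 49.8858

49.89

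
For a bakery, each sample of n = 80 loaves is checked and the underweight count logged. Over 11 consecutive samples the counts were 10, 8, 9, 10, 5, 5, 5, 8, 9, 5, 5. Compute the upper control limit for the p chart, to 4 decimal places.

p̄ = Σdᵢ / (k·n) = 79 / (11 × 80) = 0.08977
UCL = p̄ + 3·√(p̄(1−p̄)/n) = 0.08977 + 3 × √(0.08977×0.91023/80) = 0.08977 + 3 × 0.03196 = 0.18565

0.1857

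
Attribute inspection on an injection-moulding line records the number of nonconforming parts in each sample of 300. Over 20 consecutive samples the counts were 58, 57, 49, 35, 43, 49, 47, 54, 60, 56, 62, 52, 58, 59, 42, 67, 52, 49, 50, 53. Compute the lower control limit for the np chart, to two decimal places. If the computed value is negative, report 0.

p̄ = Σdᵢ / (k·n) = 1052 / (20 × 300) = 0.17533
LCL = np̄ − 3·√(np̄(1−p̄)) = 52.6000 − 3 × 6.5862 = 32.8415

32.84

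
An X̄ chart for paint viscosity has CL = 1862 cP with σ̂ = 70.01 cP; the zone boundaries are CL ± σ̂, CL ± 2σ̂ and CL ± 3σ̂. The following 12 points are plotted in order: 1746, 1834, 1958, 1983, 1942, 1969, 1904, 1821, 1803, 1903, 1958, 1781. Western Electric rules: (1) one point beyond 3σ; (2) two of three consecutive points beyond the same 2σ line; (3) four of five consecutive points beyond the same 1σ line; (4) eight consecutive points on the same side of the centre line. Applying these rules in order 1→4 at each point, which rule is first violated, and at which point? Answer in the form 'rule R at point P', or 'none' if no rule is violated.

Zone of each point (C = within 1σ̂, B = 1σ̂–2σ̂, A = 2σ̂–3σ̂, * = beyond 3σ̂; sign = side of CL): 1:-B, 2:-C, 3:+B, 4:+B, 5:+B, 6:+B, 7:+C, 8:-C, 9:-C, 10:+C, 11:+B, 12:-B
Rule 3 (four of five consecutive points beyond the same 1σ limit) is satisfied at point 6.

rule 3 at point 6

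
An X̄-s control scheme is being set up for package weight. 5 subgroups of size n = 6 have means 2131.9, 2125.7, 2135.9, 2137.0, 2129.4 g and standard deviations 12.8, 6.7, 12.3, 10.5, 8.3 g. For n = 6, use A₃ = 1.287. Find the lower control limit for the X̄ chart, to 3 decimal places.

X̄̄ = (2131.9 + 2125.7 + 2135.9 + 2137.0 + 2129.4) / 5 = 2131.9800
s̄ = (12.8 + 6.7 + 12.3 + 10.5 + 8.3) / 5 = 10.1200
LCL = X̄̄ − A₃·s̄ = 2131.9800 − 1.287 × 10.1200 = 2118.9556

2118.956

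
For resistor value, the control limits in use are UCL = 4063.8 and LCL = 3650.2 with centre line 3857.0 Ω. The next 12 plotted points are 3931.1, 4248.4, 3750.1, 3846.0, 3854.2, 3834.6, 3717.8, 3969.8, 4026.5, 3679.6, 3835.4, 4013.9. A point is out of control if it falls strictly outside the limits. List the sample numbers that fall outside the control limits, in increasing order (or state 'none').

Compare each point to [3650.2, 4063.8]: sample 2 = 4248.4 > UCL.

2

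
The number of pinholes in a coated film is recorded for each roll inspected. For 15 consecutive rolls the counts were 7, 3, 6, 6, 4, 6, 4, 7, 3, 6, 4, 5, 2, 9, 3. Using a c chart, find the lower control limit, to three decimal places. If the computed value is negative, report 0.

c̄ = (7 + 3 + 6 + 6 + 4 + 6 + 4 + 7 + 3 + 6 + 4 + 5 + 2 + 9 + 3) / 15 = 75 / 15 = 5.0000
LCL = c̄ − 3√c̄ = 5.0000 − 3 × 2.2361 = -1.7082 → 0 (cannot be negative)

0.000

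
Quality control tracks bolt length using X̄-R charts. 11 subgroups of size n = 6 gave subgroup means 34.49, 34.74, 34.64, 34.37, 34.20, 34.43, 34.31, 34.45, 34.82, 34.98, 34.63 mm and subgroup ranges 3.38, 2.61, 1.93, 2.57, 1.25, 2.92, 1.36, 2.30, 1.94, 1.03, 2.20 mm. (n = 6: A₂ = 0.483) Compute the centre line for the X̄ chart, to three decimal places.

X̄̄ = (34.49 + 34.74 + 34.64 + 34.37 + 34.20 + 34.43 + 34.31 + 34.45 + 34.82 + 34.98 + 34.63) / 11 = 380.0600 / 11 = 34.5509
CL = X̄̄ = 34.5509

34.551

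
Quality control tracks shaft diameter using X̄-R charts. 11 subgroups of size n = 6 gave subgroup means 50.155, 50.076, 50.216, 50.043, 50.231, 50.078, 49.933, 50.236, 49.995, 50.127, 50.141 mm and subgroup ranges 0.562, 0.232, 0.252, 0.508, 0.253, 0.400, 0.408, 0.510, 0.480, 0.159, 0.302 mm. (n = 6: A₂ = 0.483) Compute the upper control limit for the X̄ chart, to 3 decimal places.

50.290

X̄̄ = (50.155 + 50.076 + 50.216 + 50.043 + 50.231 + 50.078 + 49.933 + 50.236 + 49.995 + 50.127 + 50.141) / 11 = 551.2310 / 11 = 50.1119
R̄ = (0.562 + 0.232 + 0.252 + 0.508 + 0.253 + 0.400 + 0.408 + 0.510 + 0.480 + 0.159 + 0.302) / 11 = 4.0660 / 11 = 0.3696
UCL = X̄̄ + A₂·R̄ = 50.1119 + 0.483 × 0.3696 = 50.2904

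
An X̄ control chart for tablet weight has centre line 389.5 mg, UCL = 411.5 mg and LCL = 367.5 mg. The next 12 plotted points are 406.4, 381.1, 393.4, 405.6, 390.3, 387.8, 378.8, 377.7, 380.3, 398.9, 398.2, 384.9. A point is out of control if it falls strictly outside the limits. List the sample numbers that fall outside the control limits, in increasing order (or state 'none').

All 12 points lie within [367.5, 411.5].

none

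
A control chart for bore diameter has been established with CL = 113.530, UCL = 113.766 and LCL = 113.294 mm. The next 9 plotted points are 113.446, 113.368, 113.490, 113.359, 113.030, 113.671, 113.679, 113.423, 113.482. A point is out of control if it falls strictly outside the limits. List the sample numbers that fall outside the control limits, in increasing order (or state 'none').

5

Compare each point to [113.294, 113.766]: sample 5 = 113.030 < LCL.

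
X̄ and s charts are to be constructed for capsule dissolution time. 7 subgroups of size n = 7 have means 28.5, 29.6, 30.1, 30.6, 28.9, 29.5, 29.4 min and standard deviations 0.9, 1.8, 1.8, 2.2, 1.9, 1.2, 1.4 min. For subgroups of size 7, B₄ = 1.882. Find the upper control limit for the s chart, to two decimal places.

3.01

s̄ = (0.9 + 1.8 + 1.8 + 2.2 + 1.9 + 1.2 + 1.4) / 7 = 1.6000
UCL_s = B₄·s̄ = 1.882 × 1.6000 = 3.0112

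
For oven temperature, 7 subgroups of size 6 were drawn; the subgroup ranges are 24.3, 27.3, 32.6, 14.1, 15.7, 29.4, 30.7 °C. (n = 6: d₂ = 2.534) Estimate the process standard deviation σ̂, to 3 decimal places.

9.815

R̄ = (24.3 + 27.3 + 32.6 + 14.1 + 15.7 + 29.4 + 30.7) / 7 = 24.8714
σ̂ = R̄ / d₂ = 24.8714 / 2.534 = 9.8151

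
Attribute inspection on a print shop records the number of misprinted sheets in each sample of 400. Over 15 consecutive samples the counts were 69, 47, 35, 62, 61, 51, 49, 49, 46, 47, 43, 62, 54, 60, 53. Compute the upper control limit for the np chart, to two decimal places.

p̄ = Σdᵢ / (k·n) = 788 / (15 × 400) = 0.13133
UCL = np̄ + 3·√(np̄(1−p̄)) = 52.5333 + 3 × √(52.5333×0.86867) = 52.5333 + 3 × 6.7553 = 72.7992

72.80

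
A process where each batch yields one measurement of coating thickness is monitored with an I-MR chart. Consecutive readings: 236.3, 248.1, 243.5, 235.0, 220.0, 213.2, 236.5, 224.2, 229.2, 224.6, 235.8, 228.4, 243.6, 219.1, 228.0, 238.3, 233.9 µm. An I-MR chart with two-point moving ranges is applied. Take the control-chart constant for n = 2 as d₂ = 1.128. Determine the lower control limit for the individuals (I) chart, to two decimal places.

202.74

X̄ = (236.3 + 248.1 + 243.5 + 235.0 + 220.0 + 213.2 + 236.5 + 224.2 + 229.2 + 224.6 + 235.8 + 228.4 + 243.6 + 219.1 + 228.0 + 238.3 + 233.9) / 17 = 231.6294
Moving ranges: 11.8, 4.6, 8.5, 15.0, 6.8, 23.3, 12.3, 5.0, 4.6, 11.2, 7.4, 15.2, 24.5, 8.9, 10.3, 4.4; M̄R̄ = 173.8000 / 16 = 10.8625
LCL = X̄ − 3·M̄R̄/d₂ = 231.6294 − 3 × 10.8625 / 1.128 = 202.7398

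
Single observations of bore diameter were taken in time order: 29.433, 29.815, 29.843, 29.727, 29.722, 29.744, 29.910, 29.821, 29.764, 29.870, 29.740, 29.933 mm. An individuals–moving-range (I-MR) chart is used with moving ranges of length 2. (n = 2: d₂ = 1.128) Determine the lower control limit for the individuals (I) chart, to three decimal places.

X̄ = (29.433 + 29.815 + 29.843 + 29.727 + 29.722 + 29.744 + 29.910 + 29.821 + 29.764 + 29.870 + 29.740 + 29.933) / 12 = 29.7768
Moving ranges: 0.382, 0.028, 0.116, 0.005, 0.022, 0.166, 0.089, 0.057, 0.106, 0.130, 0.193; M̄R̄ = 1.2940 / 11 = 0.1176
LCL = X̄ − 3·M̄R̄/d₂ = 29.7768 − 3 × 0.1176 / 1.128 = 29.4640

29.464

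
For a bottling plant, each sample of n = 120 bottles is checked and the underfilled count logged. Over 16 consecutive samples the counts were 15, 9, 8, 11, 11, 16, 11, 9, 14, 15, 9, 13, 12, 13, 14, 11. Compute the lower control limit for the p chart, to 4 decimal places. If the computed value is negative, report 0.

p̄ = Σdᵢ / (k·n) = 191 / (16 × 120) = 0.09948
LCL = p̄ − 3·√(p̄(1−p̄)/n) = 0.09948 − 3 × 0.02732 = 0.01751

0.0175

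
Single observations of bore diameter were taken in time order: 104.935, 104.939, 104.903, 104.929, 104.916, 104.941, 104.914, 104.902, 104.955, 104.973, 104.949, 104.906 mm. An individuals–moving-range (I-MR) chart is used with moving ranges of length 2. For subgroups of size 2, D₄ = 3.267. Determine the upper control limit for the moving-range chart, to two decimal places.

Moving ranges: 0.004, 0.036, 0.026, 0.013, 0.025, 0.027, 0.012, 0.053, 0.018, 0.024, 0.043; M̄R̄ = 0.2810 / 11 = 0.0255
UCL_MR = D₄·M̄R̄ = 3.267 × 0.0255 = 0.0835

0.08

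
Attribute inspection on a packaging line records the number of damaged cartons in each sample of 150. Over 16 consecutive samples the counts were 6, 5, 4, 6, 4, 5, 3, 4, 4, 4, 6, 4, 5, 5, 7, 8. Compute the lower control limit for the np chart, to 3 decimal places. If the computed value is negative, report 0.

p̄ = Σdᵢ / (k·n) = 80 / (16 × 150) = 0.03333
LCL = np̄ − 3·√(np̄(1−p̄)) = 5.0000 − 3 × 2.1985 = -1.5955 → 0 (negative, so LCL = 0)

0.000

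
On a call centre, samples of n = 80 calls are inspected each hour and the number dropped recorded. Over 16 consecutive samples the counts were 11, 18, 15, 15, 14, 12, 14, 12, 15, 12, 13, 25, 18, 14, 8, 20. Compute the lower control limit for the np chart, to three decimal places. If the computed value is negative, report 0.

p̄ = Σdᵢ / (k·n) = 236 / (16 × 80) = 0.18438
LCL = np̄ − 3·√(np̄(1−p̄)) = 14.7500 − 3 × 3.4685 = 4.3445

4.345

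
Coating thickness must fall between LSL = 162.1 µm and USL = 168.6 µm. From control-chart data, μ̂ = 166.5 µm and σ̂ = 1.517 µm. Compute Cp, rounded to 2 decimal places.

0.71

Cp = (USL − LSL) / (6σ̂) = (168.6 − 162.1) / (6 × 1.517) = 6.5000 / 9.1020 = 0.7141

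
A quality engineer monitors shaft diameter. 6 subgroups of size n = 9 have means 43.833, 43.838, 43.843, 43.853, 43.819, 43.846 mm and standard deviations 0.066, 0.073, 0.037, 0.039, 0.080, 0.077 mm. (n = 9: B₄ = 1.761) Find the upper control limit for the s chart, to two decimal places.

s̄ = (0.066 + 0.073 + 0.037 + 0.039 + 0.080 + 0.077) / 6 = 0.0620
UCL_s = B₄·s̄ = 1.761 × 0.0620 = 0.1092

0.11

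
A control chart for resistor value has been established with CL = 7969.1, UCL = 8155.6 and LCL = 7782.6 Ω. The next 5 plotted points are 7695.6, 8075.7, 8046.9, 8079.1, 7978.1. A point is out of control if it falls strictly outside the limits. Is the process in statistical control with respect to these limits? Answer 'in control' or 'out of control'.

out of control

Compare each point to [7782.6, 8155.6]: sample 1 = 7695.6 < LCL.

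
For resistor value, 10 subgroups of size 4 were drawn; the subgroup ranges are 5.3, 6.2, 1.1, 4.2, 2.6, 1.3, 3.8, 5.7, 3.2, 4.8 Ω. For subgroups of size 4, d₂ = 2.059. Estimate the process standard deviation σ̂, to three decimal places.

1.855

R̄ = (5.3 + 6.2 + 1.1 + 4.2 + 2.6 + 1.3 + 3.8 + 5.7 + 3.2 + 4.8) / 10 = 3.8200
σ̂ = R̄ / d₂ = 3.8200 / 2.059 = 1.8553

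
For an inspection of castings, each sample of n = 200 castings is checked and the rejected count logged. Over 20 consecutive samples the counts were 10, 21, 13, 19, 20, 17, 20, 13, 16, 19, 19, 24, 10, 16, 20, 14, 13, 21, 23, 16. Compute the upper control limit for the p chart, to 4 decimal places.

p̄ = Σdᵢ / (k·n) = 344 / (20 × 200) = 0.08600
UCL = p̄ + 3·√(p̄(1−p̄)/n) = 0.08600 + 3 × √(0.08600×0.91400/200) = 0.08600 + 3 × 0.01982 = 0.14547

0.1455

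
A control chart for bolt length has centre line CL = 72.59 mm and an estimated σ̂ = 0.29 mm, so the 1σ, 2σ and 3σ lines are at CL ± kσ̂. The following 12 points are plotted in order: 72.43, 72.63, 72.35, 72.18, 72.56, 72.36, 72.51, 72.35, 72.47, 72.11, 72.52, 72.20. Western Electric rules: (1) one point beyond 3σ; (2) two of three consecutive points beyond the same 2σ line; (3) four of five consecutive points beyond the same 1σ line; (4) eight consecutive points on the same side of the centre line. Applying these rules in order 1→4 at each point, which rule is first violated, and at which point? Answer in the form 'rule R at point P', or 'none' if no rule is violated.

rule 4 at point 10

Zone of each point (C = within 1σ̂, B = 1σ̂–2σ̂, A = 2σ̂–3σ̂, * = beyond 3σ̂; sign = side of CL): 1:-C, 2:+C, 3:-C, 4:-B, 5:-C, 6:-C, 7:-C, 8:-C, 9:-C, 10:-B, 11:-C, 12:-B
Rule 4 (eight consecutive points on the same side of the centre line) is satisfied at point 10.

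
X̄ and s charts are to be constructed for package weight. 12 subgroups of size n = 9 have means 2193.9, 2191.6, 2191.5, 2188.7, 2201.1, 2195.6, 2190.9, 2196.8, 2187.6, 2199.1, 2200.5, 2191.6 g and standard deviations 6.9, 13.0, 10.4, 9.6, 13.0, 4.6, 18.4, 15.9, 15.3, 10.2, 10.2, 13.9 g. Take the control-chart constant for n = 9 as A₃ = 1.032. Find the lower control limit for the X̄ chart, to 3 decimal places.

X̄̄ = (2193.9 + 2191.6 + 2191.5 + 2188.7 + 2201.1 + 2195.6 + 2190.9 + 2196.8 + 2187.6 + 2199.1 + 2200.5 + 2191.6) / 12 = 2194.0750
s̄ = (6.9 + 13.0 + 10.4 + 9.6 + 13.0 + 4.6 + 18.4 + 15.9 + 15.3 + 10.2 + 10.2 + 13.9) / 12 = 11.7833
LCL = X̄̄ − A₃·s̄ = 2194.0750 − 1.032 × 11.7833 = 2181.9146

2181.915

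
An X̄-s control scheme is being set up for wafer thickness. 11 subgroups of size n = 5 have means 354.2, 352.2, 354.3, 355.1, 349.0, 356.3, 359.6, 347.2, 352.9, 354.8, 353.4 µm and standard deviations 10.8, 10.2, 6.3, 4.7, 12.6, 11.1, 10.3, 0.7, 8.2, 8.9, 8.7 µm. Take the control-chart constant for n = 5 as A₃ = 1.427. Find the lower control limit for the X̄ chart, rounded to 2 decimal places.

X̄̄ = (354.2 + 352.2 + 354.3 + 355.1 + 349.0 + 356.3 + 359.6 + 347.2 + 352.9 + 354.8 + 353.4) / 11 = 353.5455
s̄ = (10.8 + 10.2 + 6.3 + 4.7 + 12.6 + 11.1 + 10.3 + 0.7 + 8.2 + 8.9 + 8.7) / 11 = 8.4091
LCL = X̄̄ − A₃·s̄ = 353.5455 − 1.427 × 8.4091 = 341.5457

341.55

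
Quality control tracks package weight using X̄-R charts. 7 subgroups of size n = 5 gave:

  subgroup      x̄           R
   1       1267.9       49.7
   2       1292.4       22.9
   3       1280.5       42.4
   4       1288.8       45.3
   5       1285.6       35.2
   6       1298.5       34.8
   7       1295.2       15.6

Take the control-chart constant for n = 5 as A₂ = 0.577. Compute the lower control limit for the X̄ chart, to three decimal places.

1266.717

X̄̄ = (1267.9 + 1292.4 + 1280.5 + 1288.8 + 1285.6 + 1298.5 + 1295.2) / 7 = 9008.9000 / 7 = 1286.9857
R̄ = (49.7 + 22.9 + 42.4 + 45.3 + 35.2 + 34.8 + 15.6) / 7 = 245.9000 / 7 = 35.1286
LCL = X̄̄ − A₂·R̄ = 1286.9857 − 0.577 × 35.1286 = 1266.7165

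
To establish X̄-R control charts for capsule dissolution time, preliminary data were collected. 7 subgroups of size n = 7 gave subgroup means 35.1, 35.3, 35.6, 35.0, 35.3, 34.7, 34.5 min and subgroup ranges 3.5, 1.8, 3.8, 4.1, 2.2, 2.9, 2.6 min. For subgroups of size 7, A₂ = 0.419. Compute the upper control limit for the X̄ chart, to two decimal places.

X̄̄ = (35.1 + 35.3 + 35.6 + 35.0 + 35.3 + 34.7 + 34.5) / 7 = 245.5000 / 7 = 35.0714
R̄ = (3.5 + 1.8 + 3.8 + 4.1 + 2.2 + 2.9 + 2.6) / 7 = 20.9000 / 7 = 2.9857
UCL = X̄̄ + A₂·R̄ = 35.0714 + 0.419 × 2.9857 = 36.3224

36.32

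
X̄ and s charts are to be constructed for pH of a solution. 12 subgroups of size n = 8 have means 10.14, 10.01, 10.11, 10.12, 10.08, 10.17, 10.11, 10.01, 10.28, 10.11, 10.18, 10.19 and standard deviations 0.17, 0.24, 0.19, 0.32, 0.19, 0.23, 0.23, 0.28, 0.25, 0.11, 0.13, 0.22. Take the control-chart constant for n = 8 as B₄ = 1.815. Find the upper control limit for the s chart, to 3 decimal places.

s̄ = (0.17 + 0.24 + 0.19 + 0.32 + 0.19 + 0.23 + 0.23 + 0.28 + 0.25 + 0.11 + 0.13 + 0.22) / 12 = 0.2133
UCL_s = B₄·s̄ = 1.815 × 0.2133 = 0.3872

0.387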